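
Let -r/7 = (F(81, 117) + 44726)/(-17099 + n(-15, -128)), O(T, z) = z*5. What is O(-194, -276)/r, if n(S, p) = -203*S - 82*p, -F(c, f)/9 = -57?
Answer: -4910040/316673 ≈ -15.505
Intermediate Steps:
F(c, f) = 513 (F(c, f) = -9*(-57) = 513)
O(T, z) = 5*z
r = 316673/3558 (r = -7*(513 + 44726)/(-17099 + (-203*(-15) - 82*(-128))) = -316673/(-17099 + (3045 + 10496)) = -316673/(-17099 + 13541) = -316673/(-3558) = -316673*(-1)/3558 = -7*(-45239/3558) = 316673/3558 ≈ 89.003)
O(-194, -276)/r = (5*(-276))/(316673/3558) = -1380*3558/316673 = -4910040/316673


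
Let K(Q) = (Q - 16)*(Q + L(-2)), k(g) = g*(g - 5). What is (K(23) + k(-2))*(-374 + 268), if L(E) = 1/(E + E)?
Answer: -36729/2 ≈ -18365.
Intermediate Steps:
k(g) = g*(-5 + g)
L(E) = 1/(2*E)
K(Q) = (-16 + Q)*(-¼ + Q) (K(Q) = (Q - 16)*(Q + (½)/(-2)) = (-16 + Q)*(Q + (½)*(-½)) = (-16 + Q)*(Q - ¼) = (-16 + Q)*(-¼ + Q))
(K(23) + k(-2))*(-374 + 268) = ((4 + 23² - 65/4*23) - 2*(-5 - 2))*(-374 + 268) = ((4 + 529 - 1495/4) - 2*(-7))*(-106) = (637/4 + 14)*(-106) = (693/4)*(-106) = -36729/2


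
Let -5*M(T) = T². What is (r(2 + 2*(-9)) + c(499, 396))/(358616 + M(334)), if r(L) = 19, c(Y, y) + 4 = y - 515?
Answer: -10/32337 ≈ -0.00030924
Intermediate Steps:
c(Y, y) = -519 + y (c(Y, y) = -4 + (y - 515) = -4 + (-515 + y) = -519 + y)
M(T) = -T²/5
(r(2 + 2*(-9)) + c(499, 396))/(358616 + M(334)) = (19 + (-519 + 396))/(358616 - ⅕*334²) = (19 - 123)/(358616 - ⅕*111556) = -104/(358616 - 111556/5) = -104/1681524/5 = -104*5/1681524 = -10/32337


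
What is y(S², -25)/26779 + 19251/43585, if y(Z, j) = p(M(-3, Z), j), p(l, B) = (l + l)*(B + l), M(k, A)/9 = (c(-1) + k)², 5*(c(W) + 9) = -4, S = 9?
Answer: 1015424940843/6343275625 ≈ 160.08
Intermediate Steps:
c(W) = -49/5 (c(W) = -9 + (⅕)*(-4) = -9 - ⅘ = -49/5)
M(k, A) = 9*(-49/5 + k)²
p(l, B) = 2*l*(B + l) (p(l, B) = (2*l)*(B + l) = 2*l*(B + l))
y(Z, j) = 2717908992/625 + 73728*j/25 (y(Z, j) = 2*(9*(-49 + 5*(-3))²/25)*(j + 9*(-49 + 5*(-3))²/25) = 2*(9*(-49 - 15)²/25)*(j + 9*(-49 - 15)²/25) = 2*((9/25)*(-64)²)*(j + (9/25)*(-64)²) = 2*((9/25)*4096)*(j + (9/25)*4096) = 2*(36864/25)*(j + 36864/25) = 2*(36864/25)*(36864/25 + j) = 2717908992/625 + 73728*j/25)
y(S², -25)/26779 + 19251/43585 = (2717908992/625 + (73728/25)*(-25))/26779 + 19251/43585 = (2717908992/625 - 73728)*(1/26779) + 19251*(1/43585) = (2671828992/625)*(1/26779) + 837/1895 = 2671828992/16736875 + 837/1895 = 1015424940843/6343275625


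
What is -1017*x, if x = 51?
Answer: -51867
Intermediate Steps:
-1017*x = -1017*51 = -51867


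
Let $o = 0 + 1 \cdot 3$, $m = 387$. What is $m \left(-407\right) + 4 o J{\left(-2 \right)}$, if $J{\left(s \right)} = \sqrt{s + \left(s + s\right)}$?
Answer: $-157509 + 12 i \sqrt{6} \approx -1.5751 \cdot 10^{5} + 29.394 i$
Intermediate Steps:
$J{\left(s \right)} = \sqrt{3} \sqrt{s}$ ($J{\left(s \right)} = \sqrt{s + 2 s} = \sqrt{3 s} = \sqrt{3} \sqrt{s}$)
$o = 3$ ($o = 0 + 3 = 3$)
$m \left(-407\right) + 4 o J{\left(-2 \right)} = 387 \left(-407\right) + 4 \cdot 3 \sqrt{3} \sqrt{-2} = -157509 + 12 \sqrt{3} i \sqrt{2} = -157509 + 12 i \sqrt{6}$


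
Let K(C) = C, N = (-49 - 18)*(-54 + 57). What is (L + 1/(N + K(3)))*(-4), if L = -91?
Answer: 36038/99 ≈ 364.02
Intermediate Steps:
N = -201 (N = -67*3 = -201)
(L + 1/(N + K(3)))*(-4) = (-91 + 1/(-201 + 3))*(-4) = (-91 + 1/(-198))*(-4) = (-91 - 1/198)*(-4) = -18019/198*(-4) = 36038/99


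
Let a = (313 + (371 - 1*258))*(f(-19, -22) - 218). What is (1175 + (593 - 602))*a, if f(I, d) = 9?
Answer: -103813644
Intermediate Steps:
a = -89034 (a = (313 + (371 - 1*258))*(9 - 218) = (313 + (371 - 258))*(-209) = (313 + 113)*(-209) = 426*(-209) = -89034)
(1175 + (593 - 602))*a = (1175 + (593 - 602))*(-89034) = (1175 - 9)*(-89034) = 1166*(-89034) = -103813644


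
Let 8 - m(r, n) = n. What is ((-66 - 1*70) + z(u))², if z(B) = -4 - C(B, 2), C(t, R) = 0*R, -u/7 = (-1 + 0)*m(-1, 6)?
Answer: 19600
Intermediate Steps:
m(r, n) = 8 - n
u = 14 (u = -7*(-1 + 0)*(8 - 1*6) = -(-7)*(8 - 6) = -(-7)*2 = -7*(-2) = 14)
C(t, R) = 0
z(B) = -4 (z(B) = -4 - 1*0 = -4 + 0 = -4)
((-66 - 1*70) + z(u))² = ((-66 - 1*70) - 4)² = ((-66 - 70) - 4)² = (-136 - 4)² = (-140)² = 19600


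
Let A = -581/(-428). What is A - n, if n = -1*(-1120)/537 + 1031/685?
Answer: -351604571/157437660 ≈ -2.2333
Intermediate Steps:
n = 1320847/367845 (n = 1120*(1/537) + 1031*(1/685) = 1120/537 + 1031/685 = 1320847/367845 ≈ 3.5908)
A = 581/428 (A = -581*(-1/428) = 581/428 ≈ 1.3575)
A - n = 581/428 - 1*1320847/367845 = 581/428 - 1320847/367845 = -351604571/157437660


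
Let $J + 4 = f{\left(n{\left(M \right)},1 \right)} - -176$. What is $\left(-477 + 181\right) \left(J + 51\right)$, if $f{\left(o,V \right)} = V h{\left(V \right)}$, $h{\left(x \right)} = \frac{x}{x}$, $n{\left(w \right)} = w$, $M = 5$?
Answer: $-66304$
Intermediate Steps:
$h{\left(x \right)} = 1$
$f{\left(o,V \right)} = V$ ($f{\left(o,V \right)} = V 1 = V$)
$J = 173$ ($J = -4 + \left(1 - -176\right) = -4 + \left(1 + 176\right) = -4 + 177 = 173$)
$\left(-477 + 181\right) \left(J + 51\right) = \left(-477 + 181\right) \left(173 + 51\right) = \left(-296\right) 224 = -66304$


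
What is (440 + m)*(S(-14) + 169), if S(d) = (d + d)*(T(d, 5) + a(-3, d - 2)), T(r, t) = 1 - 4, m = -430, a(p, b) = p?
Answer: 3370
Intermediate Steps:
T(r, t) = -3
S(d) = -12*d (S(d) = (d + d)*(-3 - 3) = (2*d)*(-6) = -12*d)
(440 + m)*(S(-14) + 169) = (440 - 430)*(-12*(-14) + 169) = 10*(168 + 169) = 10*337 = 3370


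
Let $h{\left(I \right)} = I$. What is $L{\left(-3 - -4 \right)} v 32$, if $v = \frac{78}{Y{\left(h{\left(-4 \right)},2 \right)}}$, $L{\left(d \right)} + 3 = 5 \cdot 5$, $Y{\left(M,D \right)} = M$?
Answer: $-13728$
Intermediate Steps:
$L{\left(d \right)} = 22$ ($L{\left(d \right)} = -3 + 5 \cdot 5 = -3 + 25 = 22$)
$v = - \frac{39}{2}$ ($v = \frac{78}{-4} = 78 \left(- \frac{1}{4}\right) = - \frac{39}{2} \approx -19.5$)
$L{\left(-3 - -4 \right)} v 32 = 22 \left(- \frac{39}{2}\right) 32 = \left(-429\right) 32 = -13728$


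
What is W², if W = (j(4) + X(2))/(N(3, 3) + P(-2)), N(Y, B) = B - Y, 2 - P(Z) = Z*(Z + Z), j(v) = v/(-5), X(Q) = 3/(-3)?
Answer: 9/100 ≈ 0.090000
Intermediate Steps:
X(Q) = -1 (X(Q) = 3*(-⅓) = -1)
j(v) = -v/5 (j(v) = v*(-⅕) = -v/5)
P(Z) = 2 - 2*Z² (P(Z) = 2 - Z*(Z + Z) = 2 - Z*2*Z = 2 - 2*Z²)
W = 3/10 (W = (-⅕*4 - 1)/((3 - 1*3) + (2 - 2*(-2)²)) = (-⅘ - 1)/((3 - 3) + (2 - 2*4)) = -9/(5*(0 + (2 - 8))) = -9/(5*(0 - 6)) = -9/5/(-6) = -9/5*(-⅙) = 3/10 ≈ 0.30000)
W² = (3/10)² = 9/100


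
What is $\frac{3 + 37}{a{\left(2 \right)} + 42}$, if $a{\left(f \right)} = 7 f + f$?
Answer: $\frac{20}{29} \approx 0.68966$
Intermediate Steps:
$a{\left(f \right)} = 8 f$
$\frac{3 + 37}{a{\left(2 \right)} + 42} = \frac{3 + 37}{8 \cdot 2 + 42} = \frac{1}{16 + 42} \cdot 40 = \frac{1}{58} \cdot 40 = \frac{20}{29}$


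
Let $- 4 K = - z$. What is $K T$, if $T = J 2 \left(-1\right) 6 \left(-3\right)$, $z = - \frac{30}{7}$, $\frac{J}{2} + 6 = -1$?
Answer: $540$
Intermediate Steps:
$J = -14$ ($J = -12 + 2 \left(-1\right) = -12 - 2 = -14$)
$z = - \frac{30}{7}$ ($z = \left(-30\right) \frac{1}{7} = - \frac{30}{7} \approx -4.2857$)
$T = -504$ ($T = - 14 \cdot 2 \left(-1\right) 6 \left(-3\right) = - 14 \left(\left(-2\right) 6\right) \left(-3\right) = \left(-14\right) \left(-12\right) \left(-3\right) = 168 \left(-3\right) = -504$)
$K = - \frac{15}{14}$ ($K = - \frac{\left(-1\right) \left(- \frac{30}{7}\right)}{4} = \left(- \frac{1}{4}\right) \frac{30}{7} = - \frac{15}{14} \approx -1.0714$)
$K T = \left(- \frac{15}{14}\right) \left(-504\right) = 540$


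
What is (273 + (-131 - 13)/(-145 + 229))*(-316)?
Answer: -600084/7 ≈ -85726.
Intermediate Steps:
(273 + (-131 - 13)/(-145 + 229))*(-316) = (273 - 144/84)*(-316) = (273 - 144*1/84)*(-316) = (273 - 12/7)*(-316) = (1899/7)*(-316) = -600084/7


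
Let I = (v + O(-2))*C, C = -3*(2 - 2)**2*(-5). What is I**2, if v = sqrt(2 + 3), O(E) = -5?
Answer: 0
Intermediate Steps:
C = 0 (C = -3*0**2*(-5) = -3*0*(-5) = 0*(-5) = 0)
v = sqrt(5) ≈ 2.2361
I = 0 (I = (sqrt(5) - 5)*0 = (-5 + sqrt(5))*0 = 0)
I**2 = 0**2 = 0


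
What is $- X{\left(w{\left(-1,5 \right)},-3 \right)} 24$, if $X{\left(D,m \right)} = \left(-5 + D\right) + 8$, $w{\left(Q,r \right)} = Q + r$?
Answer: $-168$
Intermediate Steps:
$X{\left(D,m \right)} = 3 + D$
$- X{\left(w{\left(-1,5 \right)},-3 \right)} 24 = - \left(3 + \left(-1 + 5\right)\right) 24 = - \left(3 + 4\right) 24 = - 7 \cdot 24 = \left(-1\right) 168 = -168$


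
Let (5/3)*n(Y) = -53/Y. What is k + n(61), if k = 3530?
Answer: 1076491/305 ≈ 3529.5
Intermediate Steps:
n(Y) = -159/(5*Y) (n(Y) = 3*(-53/Y)/5 = -159/(5*Y))
k + n(61) = 3530 - 159/5/61 = 3530 - 159/5*1/61 = 3530 - 159/305 = 1076491/305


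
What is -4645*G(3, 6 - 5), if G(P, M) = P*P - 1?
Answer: -37160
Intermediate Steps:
G(P, M) = -1 + P**2 (G(P, M) = P**2 - 1 = -1 + P**2)
-4645*G(3, 6 - 5) = -4645*(-1 + 3**2) = -4645*(-1 + 9) = -4645*8 = -37160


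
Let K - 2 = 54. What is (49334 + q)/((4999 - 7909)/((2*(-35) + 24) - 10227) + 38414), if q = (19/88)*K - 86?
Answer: 5566538053/4340929252 ≈ 1.2823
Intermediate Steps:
K = 56 (K = 2 + 54 = 56)
q = -813/11 (q = (19/88)*56 - 86 = 133/11 - 86 = -813/11 ≈ -73.909)
(49334 + q)/((4999 - 7909)/((2*(-35) + 24) - 10227) + 38414) = (49334 - 813/11)/((4999 - 7909)/((2*(-35) + 24) - 10227) + 38414) = 541861/(11*(-2910/((-70 + 24) - 10227) + 38414)) = 541861/(11*(-2910/(-46 - 10227) + 38414)) = 541861/(11*(-2910/(-10273) + 38414)) = 541861/(11*(-2910*(-1/10273) + 38414)) = 541861/(11*(2910/10273 + 38414)) = 541861/(11*(394629932/10273)) = (541861/11)*(10273/394629932) = 5566538053/4340929252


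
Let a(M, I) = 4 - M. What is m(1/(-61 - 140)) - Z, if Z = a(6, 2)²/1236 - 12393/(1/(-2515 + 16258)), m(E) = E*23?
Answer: 1175357609287/6901 ≈ 1.7032e+8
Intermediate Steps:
m(E) = 23*E
Z = -52627952690/309 (Z = (4 - 1*6)²/1236 - 12393/(1/(-2515 + 16258)) = (4 - 6)²*(1/1236) - 12393/(1/13743) = (-2)²*(1/1236) - 12393/1/13743 = 4*(1/1236) - 12393*13743 = 1/309 - 170316999 = -52627952690/309 ≈ -1.7032e+8)
m(1/(-61 - 140)) - Z = 23/(-61 - 140) - 1*(-52627952690/309) = 23/(-201) + 52627952690/309 = 23*(-1/201) + 52627952690/309 = -23/201 + 52627952690/309 = 1175357609287/6901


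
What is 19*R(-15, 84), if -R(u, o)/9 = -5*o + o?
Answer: 57456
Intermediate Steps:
R(u, o) = 36*o (R(u, o) = -9*(-5*o + o) = -(-36)*o = 36*o)
19*R(-15, 84) = 19*(36*84) = 19*3024 = 57456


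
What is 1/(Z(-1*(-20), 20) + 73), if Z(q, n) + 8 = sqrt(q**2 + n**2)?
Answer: 13/685 - 4*sqrt(2)/685 ≈ 0.010720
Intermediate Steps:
Z(q, n) = -8 + sqrt(n**2 + q**2) (Z(q, n) = -8 + sqrt(q**2 + n**2) = -8 + sqrt(n**2 + q**2))
1/(Z(-1*(-20), 20) + 73) = 1/((-8 + sqrt(20**2 + (-1*(-20))**2)) + 73) = 1/((-8 + sqrt(400 + 20**2)) + 73) = 1/((-8 + sqrt(400 + 400)) + 73) = 1/((-8 + sqrt(800)) + 73) = 1/((-8 + 20*sqrt(2)) + 73) = 1/(65 + 20*sqrt(2))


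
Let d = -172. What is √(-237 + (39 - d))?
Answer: I*√26 ≈ 5.099*I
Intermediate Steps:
√(-237 + (39 - d)) = √(-237 + (39 - 1*(-172))) = √(-237 + (39 + 172)) = √(-237 + 211) = √(-26) = I*√26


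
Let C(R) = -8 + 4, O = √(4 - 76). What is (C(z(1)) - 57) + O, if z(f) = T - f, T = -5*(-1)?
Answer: -61 + 6*I*√2 ≈ -61.0 + 8.4853*I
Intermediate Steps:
T = 5
O = 6*I*√2 (O = √(-72) = 6*I*√2 ≈ 8.4853*I)
z(f) = 5 - f
C(R) = -4
(C(z(1)) - 57) + O = (-4 - 57) + 6*I*√2 = -61 + 6*I*√2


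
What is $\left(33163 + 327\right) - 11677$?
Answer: $21813$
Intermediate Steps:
$\left(33163 + 327\right) - 11677 = 33490 - 11677 = 21813$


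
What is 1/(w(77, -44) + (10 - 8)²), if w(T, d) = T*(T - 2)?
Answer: 1/5779 ≈ 0.00017304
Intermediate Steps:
w(T, d) = T*(-2 + T)
1/(w(77, -44) + (10 - 8)²) = 1/(77*(-2 + 77) + (10 - 8)²) = 1/(77*75 + 2²) = 1/(5775 + 4) = 1/5779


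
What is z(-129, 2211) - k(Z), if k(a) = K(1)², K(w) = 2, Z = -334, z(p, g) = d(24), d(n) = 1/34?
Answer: -135/34 ≈ -3.9706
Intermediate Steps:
d(n) = 1/34
z(p, g) = 1/34
k(a) = 4 (k(a) = 2² = 4)
z(-129, 2211) - k(Z) = 1/34 - 1*4 = 1/34 - 4 = -135/34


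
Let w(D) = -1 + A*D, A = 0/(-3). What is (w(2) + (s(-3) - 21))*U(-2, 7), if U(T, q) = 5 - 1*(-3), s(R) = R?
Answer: -200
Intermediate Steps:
U(T, q) = 8 (U(T, q) = 5 + 3 = 8)
A = 0 (A = 0*(-⅓) = 0)
w(D) = -1 (w(D) = -1 + 0*D = -1 + 0 = -1)
(w(2) + (s(-3) - 21))*U(-2, 7) = (-1 + (-3 - 21))*8 = (-1 - 24)*8 = -25*8 = -200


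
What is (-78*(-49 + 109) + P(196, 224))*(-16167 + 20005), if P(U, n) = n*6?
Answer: -12803568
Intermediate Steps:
P(U, n) = 6*n
(-78*(-49 + 109) + P(196, 224))*(-16167 + 20005) = (-78*(-49 + 109) + 6*224)*(-16167 + 20005) = (-78*60 + 1344)*3838 = (-4680 + 1344)*3838 = -3336*3838 = -12803568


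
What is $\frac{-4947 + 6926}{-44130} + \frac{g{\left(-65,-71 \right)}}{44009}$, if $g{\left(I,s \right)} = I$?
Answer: $- \frac{89962261}{1942117170} \approx -0.046322$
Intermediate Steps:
$\frac{-4947 + 6926}{-44130} + \frac{g{\left(-65,-71 \right)}}{44009} = \frac{-4947 + 6926}{-44130} - \frac{65}{44009} = 1979 \left(- \frac{1}{44130}\right) - \frac{65}{44009} = - \frac{1979}{44130} - \frac{65}{44009} = - \frac{89962261}{1942117170}$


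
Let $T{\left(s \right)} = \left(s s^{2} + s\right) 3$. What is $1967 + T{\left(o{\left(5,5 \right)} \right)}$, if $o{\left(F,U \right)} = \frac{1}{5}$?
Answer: $\frac{245953}{125} \approx 1967.6$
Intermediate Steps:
$o{\left(F,U \right)} = \frac{1}{5}$
$T{\left(s \right)} = 3 s + 3 s^{3}$ ($T{\left(s \right)} = \left(s^{3} + s\right) 3 = \left(s + s^{3}\right) 3 = 3 s + 3 s^{3}$)
$1967 + T{\left(o{\left(5,5 \right)} \right)} = 1967 + 3 \cdot \frac{1}{5} \left(1 + \left(\frac{1}{5}\right)^{2}\right) = 1967 + 3 \cdot \frac{1}{5} \left(1 + \frac{1}{25}\right) = 1967 + 3 \cdot \frac{1}{5} \cdot \frac{26}{25} = 1967 + \frac{78}{125} = \frac{245953}{125}$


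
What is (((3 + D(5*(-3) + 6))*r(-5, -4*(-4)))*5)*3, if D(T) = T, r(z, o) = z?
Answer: 450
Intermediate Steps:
(((3 + D(5*(-3) + 6))*r(-5, -4*(-4)))*5)*3 = (((3 + (5*(-3) + 6))*(-5))*5)*3 = (((3 + (-15 + 6))*(-5))*5)*3 = (((3 - 9)*(-5))*5)*3 = (-6*(-5)*5)*3 = (30*5)*3 = 150*3 = 450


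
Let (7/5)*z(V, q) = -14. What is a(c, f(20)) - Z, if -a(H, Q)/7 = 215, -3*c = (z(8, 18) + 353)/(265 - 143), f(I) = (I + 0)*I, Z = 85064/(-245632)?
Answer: -46198887/30704 ≈ -1504.7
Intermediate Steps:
Z = -10633/30704 (Z = 85064*(-1/245632) = -10633/30704 ≈ -0.34631)
z(V, q) = -10 (z(V, q) = (5/7)*(-14) = -10)
f(I) = I**2 (f(I) = I*I = I**2)
c = -343/366 (c = -(-10 + 353)/(3*(265 - 143)) = -343/(3*122) = -1/3*343/122 = -343/366 ≈ -0.93716)
a(H, Q) = -1505 (a(H, Q) = -7*215 = -1505)
a(c, f(20)) - Z = -1505 - 1*(-10633/30704) = -1505 + 10633/30704 = -46198887/30704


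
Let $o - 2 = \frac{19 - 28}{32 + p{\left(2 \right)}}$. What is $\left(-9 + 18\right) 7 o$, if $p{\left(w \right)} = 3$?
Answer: $\frac{549}{5} \approx 109.8$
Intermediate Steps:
$o = \frac{61}{35}$ ($o = 2 + \frac{19 - 28}{32 + 3} = 2 - \frac{9}{35} = \frac{61}{35} \approx 1.7429$)
$\left(-9 + 18\right) 7 o = \left(-9 + 18\right) 7 \cdot \frac{61}{35} = 9 \cdot 7 \cdot \frac{61}{35} = 63 \cdot \frac{61}{35} = \frac{549}{5}$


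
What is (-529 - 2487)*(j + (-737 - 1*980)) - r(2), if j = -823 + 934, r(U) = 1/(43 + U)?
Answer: 217966319/45 ≈ 4.8437e+6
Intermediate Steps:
j = 111
(-529 - 2487)*(j + (-737 - 1*980)) - r(2) = (-529 - 2487)*(111 + (-737 - 1*980)) - 1/(43 + 2) = -3016*(111 + (-737 - 980)) - 1/45 = -3016*(111 - 1717) - 1*1/45 = -3016*(-1606) - 1/45 = 4843696 - 1/45 = 217966319/45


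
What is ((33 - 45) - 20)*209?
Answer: -6688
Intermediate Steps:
((33 - 45) - 20)*209 = (-12 - 20)*209 = -32*209 = -6688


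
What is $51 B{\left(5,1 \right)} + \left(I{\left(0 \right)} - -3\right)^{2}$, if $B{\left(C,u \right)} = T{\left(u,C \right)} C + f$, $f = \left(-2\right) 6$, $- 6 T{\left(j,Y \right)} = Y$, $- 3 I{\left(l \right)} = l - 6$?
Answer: $- \frac{1599}{2} \approx -799.5$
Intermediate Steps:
$I{\left(l \right)} = 2 - \frac{l}{3}$ ($I{\left(l \right)} = - \frac{l - 6}{3} = - \frac{-6 + l}{3} = 2 - \frac{l}{3}$)
$T{\left(j,Y \right)} = - \frac{Y}{6}$
$f = -12$
$B{\left(C,u \right)} = -12 - \frac{C^{2}}{6}$ ($B{\left(C,u \right)} = - \frac{C}{6} C - 12 = - \frac{C^{2}}{6} - 12 = -12 - \frac{C^{2}}{6}$)
$51 B{\left(5,1 \right)} + \left(I{\left(0 \right)} - -3\right)^{2} = 51 \left(-12 - \frac{5^{2}}{6}\right) + \left(\left(2 - 0\right) - -3\right)^{2} = 51 \left(-12 - \frac{25}{6}\right) + \left(\left(2 + 0\right) + \left(-1 + 4\right)\right)^{2} = 51 \left(-12 - \frac{25}{6}\right) + \left(2 + 3\right)^{2} = 51 \left(- \frac{97}{6}\right) + 5^{2} = - \frac{1649}{2} + 25 = - \frac{1599}{2}$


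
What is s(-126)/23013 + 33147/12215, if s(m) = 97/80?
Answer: 12205227547/4497660720 ≈ 2.7137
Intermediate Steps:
s(m) = 97/80 (s(m) = 97*(1/80) = 97/80)
s(-126)/23013 + 33147/12215 = (97/80)/23013 + 33147/12215 = (97/80)*(1/23013) + 33147*(1/12215) = 97/1841040 + 33147/12215 = 12205227547/4497660720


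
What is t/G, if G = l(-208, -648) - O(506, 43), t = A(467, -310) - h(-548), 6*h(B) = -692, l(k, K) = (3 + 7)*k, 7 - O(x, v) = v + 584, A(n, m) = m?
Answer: 2/15 ≈ 0.13333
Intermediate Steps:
O(x, v) = -577 - v (O(x, v) = 7 - (v + 584) = 7 - (584 + v) = 7 + (-584 - v) = -577 - v)
l(k, K) = 10*k
h(B) = -346/3 (h(B) = (⅙)*(-692) = -346/3)
t = -584/3 (t = -310 - 1*(-346/3) = -310 + 346/3 = -584/3 ≈ -194.67)
G = -1460 (G = 10*(-208) - (-577 - 1*43) = -2080 - (-577 - 43) = -2080 - 1*(-620) = -2080 + 620 = -1460)
t/G = -584/3/(-1460) = -584/3*(-1/1460) = 2/15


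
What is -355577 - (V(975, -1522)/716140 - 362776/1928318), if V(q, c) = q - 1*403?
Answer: -61379031698837162/172618206565 ≈ -3.5558e+5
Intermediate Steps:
V(q, c) = -403 + q (V(q, c) = q - 403 = -403 + q)
-355577 - (V(975, -1522)/716140 - 362776/1928318) = -355577 - ((-403 + 975)/716140 - 362776/1928318) = -355577 - (572*(1/716140) - 362776*1/1928318) = -355577 - (143/179035 - 181388/964159) = -355577 - 1*(-32336925843/172618206565) = -355577 + 32336925843/172618206565 = -61379031698837162/172618206565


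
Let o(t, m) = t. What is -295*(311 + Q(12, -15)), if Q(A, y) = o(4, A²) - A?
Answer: -89385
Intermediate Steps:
Q(A, y) = 4 - A
-295*(311 + Q(12, -15)) = -295*(311 + (4 - 1*12)) = -295*(311 + (4 - 12)) = -295*(311 - 8) = -295*303 = -89385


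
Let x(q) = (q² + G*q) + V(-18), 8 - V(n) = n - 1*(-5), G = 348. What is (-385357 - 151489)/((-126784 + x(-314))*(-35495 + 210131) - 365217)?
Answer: 536846/24002162421 ≈ 2.2367e-5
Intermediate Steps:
V(n) = 3 - n (V(n) = 8 - (n - 1*(-5)) = 8 - (n + 5) = 8 - (5 + n) = 8 + (-5 - n) = 3 - n)
x(q) = 21 + q² + 348*q (x(q) = (q² + 348*q) + (3 - 1*(-18)) = (q² + 348*q) + (3 + 18) = (q² + 348*q) + 21 = 21 + q² + 348*q)
(-385357 - 151489)/((-126784 + x(-314))*(-35495 + 210131) - 365217) = (-385357 - 151489)/((-126784 + (21 + (-314)² + 348*(-314)))*(-35495 + 210131) - 365217) = -536846/((-126784 + (21 + 98596 - 109272))*174636 - 365217) = -536846/((-126784 - 10655)*174636 - 365217) = -536846/(-137439*174636 - 365217) = -536846/(-24001797204 - 365217) = -536846/(-24002162421) = -536846*(-1/24002162421) = 536846/24002162421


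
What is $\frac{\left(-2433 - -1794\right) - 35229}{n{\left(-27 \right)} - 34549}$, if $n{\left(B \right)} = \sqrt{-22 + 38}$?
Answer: $\frac{244}{235} \approx 1.0383$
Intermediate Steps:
$n{\left(B \right)} = 4$ ($n{\left(B \right)} = \sqrt{16} = 4$)
$\frac{\left(-2433 - -1794\right) - 35229}{n{\left(-27 \right)} - 34549} = \frac{\left(-2433 - -1794\right) - 35229}{4 - 34549} = \frac{\left(-2433 + 1794\right) - 35229}{-34545} = \left(-639 - 35229\right) \left(- \frac{1}{34545}\right) = \left(-35868\right) \left(- \frac{1}{34545}\right) = \frac{244}{235}$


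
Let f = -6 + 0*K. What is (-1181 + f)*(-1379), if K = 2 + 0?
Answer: 1636873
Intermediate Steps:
K = 2
f = -6 (f = -6 + 0*2 = -6 + 0 = -6)
(-1181 + f)*(-1379) = (-1181 - 6)*(-1379) = -1187*(-1379) = 1636873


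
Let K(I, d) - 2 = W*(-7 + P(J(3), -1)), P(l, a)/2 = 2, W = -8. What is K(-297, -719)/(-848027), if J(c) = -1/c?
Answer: -26/848027 ≈ -3.0659e-5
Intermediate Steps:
P(l, a) = 4 (P(l, a) = 2*2 = 4)
K(I, d) = 26 (K(I, d) = 2 - 8*(-7 + 4) = 2 - 8*(-3) = 2 + 24 = 26)
K(-297, -719)/(-848027) = 26/(-848027) = 26*(-1/848027) = -26/848027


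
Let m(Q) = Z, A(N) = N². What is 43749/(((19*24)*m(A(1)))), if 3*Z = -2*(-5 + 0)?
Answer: 43749/1520 ≈ 28.782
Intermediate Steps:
Z = 10/3 (Z = (-2*(-5 + 0))/3 = (-2*(-5))/3 = (⅓)*10 = 10/3 ≈ 3.3333)
m(Q) = 10/3
43749/(((19*24)*m(A(1)))) = 43749/(((19*24)*(10/3))) = 43749/((456*(10/3))) = 43749/1520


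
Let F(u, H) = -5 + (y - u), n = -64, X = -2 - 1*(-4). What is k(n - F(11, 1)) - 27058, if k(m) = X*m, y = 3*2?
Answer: -27166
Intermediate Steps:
y = 6
X = 2 (X = -2 + 4 = 2)
F(u, H) = 1 - u (F(u, H) = -5 + (6 - u) = 1 - u)
k(m) = 2*m
k(n - F(11, 1)) - 27058 = 2*(-64 - (1 - 1*11)) - 27058 = 2*(-64 - (1 - 11)) - 27058 = 2*(-64 - 1*(-10)) - 27058 = 2*(-64 + 10) - 27058 = 2*(-54) - 27058 = -108 - 27058 = -27166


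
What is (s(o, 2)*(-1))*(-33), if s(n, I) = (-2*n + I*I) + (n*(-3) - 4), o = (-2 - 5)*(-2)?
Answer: -2310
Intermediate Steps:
o = 14 (o = -7*(-2) = 14)
s(n, I) = -4 + I**2 - 5*n (s(n, I) = (-2*n + I**2) + (-3*n - 4) = (I**2 - 2*n) + (-4 - 3*n) = -4 + I**2 - 5*n)
(s(o, 2)*(-1))*(-33) = ((-4 + 2**2 - 5*14)*(-1))*(-33) = ((-4 + 4 - 70)*(-1))*(-33) = -70*(-1)*(-33) = 70*(-33) = -2310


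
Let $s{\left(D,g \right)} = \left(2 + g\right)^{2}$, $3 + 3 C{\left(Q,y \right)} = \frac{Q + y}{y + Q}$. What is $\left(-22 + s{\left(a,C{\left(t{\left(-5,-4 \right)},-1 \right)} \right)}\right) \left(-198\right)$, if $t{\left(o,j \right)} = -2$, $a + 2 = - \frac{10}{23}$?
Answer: $4004$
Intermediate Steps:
$a = - \frac{56}{23}$ ($a = -2 - \frac{10}{23} = - \frac{56}{23} \approx -2.4348$)
$C{\left(Q,y \right)} = - \frac{2}{3}$ ($C{\left(Q,y \right)} = -1 + \frac{\left(Q + y\right) \frac{1}{y + Q}}{3} = -1 + \frac{\left(Q + y\right) \frac{1}{Q + y}}{3} = -1 + \frac{1}{3} \cdot 1 = -1 + \frac{1}{3} = - \frac{2}{3}$)
$\left(-22 + s{\left(a,C{\left(t{\left(-5,-4 \right)},-1 \right)} \right)}\right) \left(-198\right) = \left(-22 + \left(2 - \frac{2}{3}\right)^{2}\right) \left(-198\right) = \left(-22 + \left(\frac{4}{3}\right)^{2}\right) \left(-198\right) = \left(-22 + \frac{16}{9}\right) \left(-198\right) = \left(- \frac{182}{9}\right) \left(-198\right) = 4004$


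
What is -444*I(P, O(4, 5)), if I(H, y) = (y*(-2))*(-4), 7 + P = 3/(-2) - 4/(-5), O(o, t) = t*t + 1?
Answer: -92352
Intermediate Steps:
O(o, t) = 1 + t² (O(o, t) = t² + 1 = 1 + t²)
P = -77/10 (P = -7 + (3/(-2) - 4/(-5)) = -7 + (3*(-½) - 4*(-⅕)) = -7 + (-3/2 + ⅘) = -7 - 7/10 = -77/10 ≈ -7.7000)
I(H, y) = 8*y (I(H, y) = -2*y*(-4) = 8*y)
-444*I(P, O(4, 5)) = -3552*(1 + 5²) = -3552*(1 + 25) = -3552*26 = -444*208 = -92352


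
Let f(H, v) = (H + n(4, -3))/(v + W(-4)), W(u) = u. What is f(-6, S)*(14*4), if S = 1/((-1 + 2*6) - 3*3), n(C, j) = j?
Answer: 144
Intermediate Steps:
S = ½ (S = 1/((-1 + 12) - 9) = 1/(11 - 9) = 1/2 = ½ ≈ 0.50000)
f(H, v) = (-3 + H)/(-4 + v) (f(H, v) = (H - 3)/(v - 4) = (-3 + H)/(-4 + v))
f(-6, S)*(14*4) = ((-3 - 6)/(-4 + ½))*(14*4) = (-9/(-7/2))*56 = -2/7*(-9)*56 = (18/7)*56 = 144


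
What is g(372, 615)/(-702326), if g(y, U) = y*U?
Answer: -114390/351163 ≈ -0.32575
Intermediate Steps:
g(y, U) = U*y
g(372, 615)/(-702326) = (615*372)/(-702326) = 228780*(-1/702326) = -114390/351163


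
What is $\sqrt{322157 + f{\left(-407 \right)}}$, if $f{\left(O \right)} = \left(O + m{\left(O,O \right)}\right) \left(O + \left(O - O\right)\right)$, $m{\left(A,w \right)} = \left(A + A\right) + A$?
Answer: $21 \sqrt{2233} \approx 992.35$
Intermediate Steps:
$m{\left(A,w \right)} = 3 A$ ($m{\left(A,w \right)} = 2 A + A = 3 A$)
$f{\left(O \right)} = 4 O^{2}$ ($f{\left(O \right)} = \left(O + 3 O\right) \left(O + \left(O - O\right)\right) = 4 O \left(O + 0\right) = 4 O O = 4 O^{2}$)
$\sqrt{322157 + f{\left(-407 \right)}} = \sqrt{322157 + 4 \left(-407\right)^{2}} = \sqrt{322157 + 4 \cdot 165649} = \sqrt{322157 + 662596} = \sqrt{984753} = 21 \sqrt{2233}$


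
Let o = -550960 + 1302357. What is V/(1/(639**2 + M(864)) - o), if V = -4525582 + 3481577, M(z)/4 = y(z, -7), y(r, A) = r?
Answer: 429897246885/309408002468 ≈ 1.3894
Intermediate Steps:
M(z) = 4*z
o = 751397
V = -1044005
V/(1/(639**2 + M(864)) - o) = -1044005/(1/(639**2 + 4*864) - 1*751397) = -1044005/(1/(408321 + 3456) - 751397) = -1044005/(1/411777 - 751397) = -1044005/(-309408002468/411777) = -1044005*(-411777/309408002468) = 429897246885/309408002468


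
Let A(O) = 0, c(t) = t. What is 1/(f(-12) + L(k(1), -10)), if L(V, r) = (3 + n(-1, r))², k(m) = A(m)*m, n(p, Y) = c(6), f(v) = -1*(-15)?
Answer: 1/96 ≈ 0.010417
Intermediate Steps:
f(v) = 15
n(p, Y) = 6
k(m) = 0 (k(m) = 0*m = 0)
L(V, r) = 81 (L(V, r) = (3 + 6)² = 9² = 81)
1/(f(-12) + L(k(1), -10)) = 1/(15 + 81) = 1/96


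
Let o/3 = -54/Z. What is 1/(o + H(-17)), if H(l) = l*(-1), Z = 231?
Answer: 77/1255 ≈ 0.061355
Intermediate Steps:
H(l) = -l
o = -54/77 (o = 3*(-54/231) = 3*(-54*1/231) = 3*(-18/77) = -54/77 ≈ -0.70130)
1/(o + H(-17)) = 1/(-54/77 - 1*(-17)) = 1/(-54/77 + 17) = 1/(1255/77) = 77/1255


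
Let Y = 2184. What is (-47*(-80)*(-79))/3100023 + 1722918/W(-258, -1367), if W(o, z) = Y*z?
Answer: -1037984444039/1542534244524 ≈ -0.67291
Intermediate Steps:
W(o, z) = 2184*z
(-47*(-80)*(-79))/3100023 + 1722918/W(-258, -1367) = (-47*(-80)*(-79))/3100023 + 1722918/((2184*(-1367))) = (3760*(-79))*(1/3100023) + 1722918/(-2985528) = -297040*1/3100023 + 1722918*(-1/2985528) = -297040/3100023 - 287153/497588 = -1037984444039/1542534244524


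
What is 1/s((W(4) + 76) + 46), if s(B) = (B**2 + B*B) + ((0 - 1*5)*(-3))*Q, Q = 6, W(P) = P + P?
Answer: 1/33890 ≈ 2.9507e-5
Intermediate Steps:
W(P) = 2*P
s(B) = 90 + 2*B**2 (s(B) = (B**2 + B*B) + ((0 - 1*5)*(-3))*6 = (B**2 + B**2) + ((0 - 5)*(-3))*6 = 2*B**2 - 5*(-3)*6 = 2*B**2 + 15*6 = 2*B**2 + 90 = 90 + 2*B**2)
1/s((W(4) + 76) + 46) = 1/(90 + 2*((2*4 + 76) + 46)**2) = 1/(90 + 2*((8 + 76) + 46)**2) = 1/(90 + 2*(84 + 46)**2) = 1/(90 + 2*130**2) = 1/(90 + 2*16900) = 1/(90 + 33800) = 1/33890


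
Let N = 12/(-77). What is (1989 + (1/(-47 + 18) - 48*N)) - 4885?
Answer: -6450141/2233 ≈ -2888.6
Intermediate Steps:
N = -12/77 (N = 12*(-1/77) = -12/77 ≈ -0.15584)
(1989 + (1/(-47 + 18) - 48*N)) - 4885 = (1989 + (1/(-47 + 18) - 48*(-12/77))) - 4885 = (1989 + (1/(-29) + 576/77)) - 4885 = (1989 + (-1/29 + 576/77)) - 4885 = (1989 + 16627/2233) - 4885 = 4458064/2233 - 4885 = -6450141/2233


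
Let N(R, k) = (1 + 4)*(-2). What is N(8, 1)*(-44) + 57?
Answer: 497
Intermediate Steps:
N(R, k) = -10 (N(R, k) = 5*(-2) = -10)
N(8, 1)*(-44) + 57 = -10*(-44) + 57 = 440 + 57 = 497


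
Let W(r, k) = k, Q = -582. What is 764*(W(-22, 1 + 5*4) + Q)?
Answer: -428604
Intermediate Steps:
764*(W(-22, 1 + 5*4) + Q) = 764*((1 + 5*4) - 582) = 764*((1 + 20) - 582) = 764*(21 - 582) = 764*(-561) = -428604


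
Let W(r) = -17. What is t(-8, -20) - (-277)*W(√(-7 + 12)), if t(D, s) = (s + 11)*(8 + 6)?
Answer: -4835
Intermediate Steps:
t(D, s) = 154 + 14*s (t(D, s) = (11 + s)*14 = 154 + 14*s)
t(-8, -20) - (-277)*W(√(-7 + 12)) = (154 + 14*(-20)) - (-277)*(-17) = (154 - 280) - 277*17 = -126 - 4709 = -4835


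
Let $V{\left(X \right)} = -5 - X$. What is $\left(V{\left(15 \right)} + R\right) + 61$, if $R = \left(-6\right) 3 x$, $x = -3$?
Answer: $95$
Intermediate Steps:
$R = 54$ ($R = \left(-6\right) 3 \left(-3\right) = \left(-18\right) \left(-3\right) = 54$)
$\left(V{\left(15 \right)} + R\right) + 61 = \left(\left(-5 - 15\right) + 54\right) + 61 = \left(-20 + 54\right) + 61 = 34 + 61 = 95$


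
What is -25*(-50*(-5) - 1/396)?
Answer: -2474975/396 ≈ -6249.9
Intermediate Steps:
-25*(-50*(-5) - 1/396) = -25*(250 - 1*1/396) = -25*(250 - 1/396) = -25*98999/396 = -2474975/396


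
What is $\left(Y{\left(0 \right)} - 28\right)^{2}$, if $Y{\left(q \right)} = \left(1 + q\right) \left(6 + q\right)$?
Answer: $484$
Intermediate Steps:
$\left(Y{\left(0 \right)} - 28\right)^{2} = \left(\left(6 + 0^{2} + 7 \cdot 0\right) - 28\right)^{2} = \left(\left(6 + 0 + 0\right) - 28\right)^{2} = \left(6 - 28\right)^{2} = \left(-22\right)^{2} = 484$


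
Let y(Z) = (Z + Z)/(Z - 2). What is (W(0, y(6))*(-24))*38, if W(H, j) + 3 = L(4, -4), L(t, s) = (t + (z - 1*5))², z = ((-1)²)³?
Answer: 2736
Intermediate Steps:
y(Z) = 2*Z/(-2 + Z) (y(Z) = (2*Z)/(-2 + Z) = 2*Z/(-2 + Z))
z = 1 (z = 1³ = 1)
L(t, s) = (-4 + t)² (L(t, s) = (t + (1 - 1*5))² = (t + (1 - 5))² = (t - 4)² = (-4 + t)²)
W(H, j) = -3 (W(H, j) = -3 + (-4 + 4)² = -3 + 0² = -3 + 0 = -3)
(W(0, y(6))*(-24))*38 = -3*(-24)*38 = 72*38 = 2736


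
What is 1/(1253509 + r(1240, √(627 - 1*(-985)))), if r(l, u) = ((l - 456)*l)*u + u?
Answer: -1253509/1521925095179571 + 1944322*√403/1521925095179571 ≈ 2.4823e-8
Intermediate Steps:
r(l, u) = u + l*u*(-456 + l) (r(l, u) = ((-456 + l)*l)*u + u = (l*(-456 + l))*u + u = l*u*(-456 + l) + u = u + l*u*(-456 + l))
1/(1253509 + r(1240, √(627 - 1*(-985)))) = 1/(1253509 + √(627 - 1*(-985))*(1 + 1240² - 456*1240)) = 1/(1253509 + √(627 + 985)*(1 + 1537600 - 565440)) = 1/(1253509 + √1612*972161) = 1/(1253509 + (2*√403)*972161) = 1/(1253509 + 1944322*√403)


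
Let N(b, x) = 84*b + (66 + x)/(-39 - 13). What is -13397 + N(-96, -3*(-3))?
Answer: -1116047/52 ≈ -21462.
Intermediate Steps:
N(b, x) = -33/26 + 84*b - x/52 (N(b, x) = 84*b + (66 + x)/(-52) = 84*b + (66 + x)*(-1/52) = 84*b + (-33/26 - x/52) = -33/26 + 84*b - x/52)
-13397 + N(-96, -3*(-3)) = -13397 + (-33/26 + 84*(-96) - (-3)*(-3)/52) = -13397 + (-33/26 - 8064 - 1/52*9) = -13397 + (-33/26 - 8064 - 9/52) = -13397 - 419403/52 = -1116047/52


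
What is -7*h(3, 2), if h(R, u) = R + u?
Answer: -35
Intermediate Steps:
-7*h(3, 2) = -7*(3 + 2) = -7*5 = -35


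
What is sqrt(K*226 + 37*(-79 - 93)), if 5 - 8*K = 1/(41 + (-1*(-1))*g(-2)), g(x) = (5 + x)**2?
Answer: I*sqrt(2489326)/20 ≈ 78.888*I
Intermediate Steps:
K = 249/400 (K = 5/8 - 1/(8*(41 + (-1*(-1))*(5 - 2)**2)) = 5/8 - 1/(8*(41 + 1*3**2)) = 5/8 - 1/(8*(41 + 1*9)) = 5/8 - 1/(8*(41 + 9)) = 5/8 - 1/8/50 = 5/8 - 1/8*1/50 = 5/8 - 1/400 = 249/400 ≈ 0.62250)
sqrt(K*226 + 37*(-79 - 93)) = sqrt((249/400)*226 + 37*(-79 - 93)) = sqrt(28137/200 + 37*(-172)) = sqrt(28137/200 - 6364) = sqrt(-1244663/200) = I*sqrt(2489326)/20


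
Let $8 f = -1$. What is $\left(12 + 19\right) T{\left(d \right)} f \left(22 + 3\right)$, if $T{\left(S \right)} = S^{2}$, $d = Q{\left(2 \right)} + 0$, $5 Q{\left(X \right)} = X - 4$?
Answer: $- \frac{31}{2} \approx -15.5$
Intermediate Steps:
$Q{\left(X \right)} = - \frac{4}{5} + \frac{X}{5}$ ($Q{\left(X \right)} = \frac{X - 4}{5} = \frac{-4 + X}{5} = - \frac{4}{5} + \frac{X}{5}$)
$d = - \frac{2}{5}$ ($d = \left(- \frac{4}{5} + \frac{1}{5} \cdot 2\right) + 0 = \left(- \frac{4}{5} + \frac{2}{5}\right) + 0 = - \frac{2}{5} + 0 = - \frac{2}{5} \approx -0.4$)
$f = - \frac{1}{8}$ ($f = \frac{1}{8} \left(-1\right) = - \frac{1}{8} \approx -0.125$)
$\left(12 + 19\right) T{\left(d \right)} f \left(22 + 3\right) = \left(12 + 19\right) \left(- \frac{2}{5}\right)^{2} \left(- \frac{1}{8}\right) \left(22 + 3\right) = 31 \cdot \frac{4}{25} \left(- \frac{1}{8}\right) 25 = 31 \left(\left(- \frac{1}{50}\right) 25\right) = 31 \left(- \frac{1}{2}\right) = - \frac{31}{2}$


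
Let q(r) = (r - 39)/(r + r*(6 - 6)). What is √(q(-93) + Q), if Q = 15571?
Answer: √14965095/31 ≈ 124.79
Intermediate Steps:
q(r) = (-39 + r)/r (q(r) = (-39 + r)/(r + r*0) = (-39 + r)/(r + 0) = (-39 + r)/r)
√(q(-93) + Q) = √((-39 - 93)/(-93) + 15571) = √(-1/93*(-132) + 15571) = √(44/31 + 15571) = √(482745/31) = √14965095/31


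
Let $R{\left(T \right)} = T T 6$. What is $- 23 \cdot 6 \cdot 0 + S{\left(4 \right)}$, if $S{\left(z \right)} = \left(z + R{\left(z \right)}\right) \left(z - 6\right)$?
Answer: $-200$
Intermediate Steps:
$R{\left(T \right)} = 6 T^{2}$ ($R{\left(T \right)} = T^{2} \cdot 6 = 6 T^{2}$)
$S{\left(z \right)} = \left(-6 + z\right) \left(z + 6 z^{2}\right)$ ($S{\left(z \right)} = \left(z + 6 z^{2}\right) \left(z - 6\right) = \left(z + 6 z^{2}\right) \left(-6 + z\right) = \left(-6 + z\right) \left(z + 6 z^{2}\right)$)
$- 23 \cdot 6 \cdot 0 + S{\left(4 \right)} = - 23 \cdot 6 \cdot 0 + 4 \left(-6 - 140 + 6 \cdot 4^{2}\right) = \left(-23\right) 0 + 4 \left(-6 - 140 + 6 \cdot 16\right) = 0 + 4 \left(-6 - 140 + 96\right) = 0 + 4 \left(-50\right) = 0 - 200 = -200$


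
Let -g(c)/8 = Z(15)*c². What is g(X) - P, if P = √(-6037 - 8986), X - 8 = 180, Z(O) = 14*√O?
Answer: -3958528*√15 - I*√15023 ≈ -1.5331e+7 - 122.57*I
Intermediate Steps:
X = 188 (X = 8 + 180 = 188)
P = I*√15023 (P = √(-15023) = I*√15023 ≈ 122.57*I)
g(c) = -112*√15*c² (g(c) = -8*14*√15*c² = -112*√15*c²)
g(X) - P = -112*√15*188² - I*√15023 = -112*√15*35344 - I*√15023 = -3958528*√15 - I*√15023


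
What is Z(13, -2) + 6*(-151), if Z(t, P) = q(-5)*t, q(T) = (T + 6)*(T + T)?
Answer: -1036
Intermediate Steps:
q(T) = 2*T*(6 + T) (q(T) = (6 + T)*(2*T) = 2*T*(6 + T))
Z(t, P) = -10*t (Z(t, P) = (2*(-5)*(6 - 5))*t = (2*(-5)*1)*t = -10*t)
Z(13, -2) + 6*(-151) = -10*13 + 6*(-151) = -130 - 906 = -1036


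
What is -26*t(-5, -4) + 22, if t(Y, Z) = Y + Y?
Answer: 282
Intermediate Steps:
t(Y, Z) = 2*Y
-26*t(-5, -4) + 22 = -52*(-5) + 22 = -26*(-10) + 22 = 260 + 22 = 282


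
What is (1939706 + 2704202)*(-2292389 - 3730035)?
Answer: -27967582992992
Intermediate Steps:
(1939706 + 2704202)*(-2292389 - 3730035) = 4643908*(-6022424) = -27967582992992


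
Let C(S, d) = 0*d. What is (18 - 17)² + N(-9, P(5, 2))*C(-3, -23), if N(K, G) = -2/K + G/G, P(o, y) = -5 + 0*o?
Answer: 1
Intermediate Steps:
P(o, y) = -5 (P(o, y) = -5 + 0 = -5)
C(S, d) = 0
N(K, G) = 1 - 2/K (N(K, G) = -2/K + 1 = 1 - 2/K)
(18 - 17)² + N(-9, P(5, 2))*C(-3, -23) = (18 - 17)² + ((-2 - 9)/(-9))*0 = 1² - ⅑*(-11)*0 = 1 + (11/9)*0 = 1 + 0 = 1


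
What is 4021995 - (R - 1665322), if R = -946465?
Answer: 6633782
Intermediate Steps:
4021995 - (R - 1665322) = 4021995 - (-946465 - 1665322) = 4021995 - 1*(-2611787) = 4021995 + 2611787 = 6633782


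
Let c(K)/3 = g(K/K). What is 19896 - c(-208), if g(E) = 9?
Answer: 19869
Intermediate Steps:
c(K) = 27 (c(K) = 3*9 = 27)
19896 - c(-208) = 19896 - 1*27 = 19896 - 27 = 19869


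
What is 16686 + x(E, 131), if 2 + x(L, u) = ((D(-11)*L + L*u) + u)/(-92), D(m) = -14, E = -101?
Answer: 773307/46 ≈ 16811.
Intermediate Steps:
x(L, u) = -2 - u/92 + 7*L/46 - L*u/92 (x(L, u) = -2 + ((-14*L + L*u) + u)/(-92) = -2 + (u - 14*L + L*u)*(-1/92) = -2 + (-u/92 + 7*L/46 - L*u/92) = -2 - u/92 + 7*L/46 - L*u/92)
16686 + x(E, 131) = 16686 + (-2 - 1/92*131 + (7/46)*(-101) - 1/92*(-101)*131) = 16686 + (-2 - 131/92 - 707/46 + 13231/92) = 16686 + 5751/46 = 773307/46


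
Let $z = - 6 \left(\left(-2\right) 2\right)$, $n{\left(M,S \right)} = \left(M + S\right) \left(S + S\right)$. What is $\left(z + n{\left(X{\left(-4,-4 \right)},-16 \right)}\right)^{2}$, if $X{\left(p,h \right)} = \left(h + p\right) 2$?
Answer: $1098304$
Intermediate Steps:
$X{\left(p,h \right)} = 2 h + 2 p$
$n{\left(M,S \right)} = 2 S \left(M + S\right)$ ($n{\left(M,S \right)} = \left(M + S\right) 2 S = 2 S \left(M + S\right)$)
$z = 24$ ($z = \left(-6\right) \left(-4\right) = 24$)
$\left(z + n{\left(X{\left(-4,-4 \right)},-16 \right)}\right)^{2} = \left(24 + 2 \left(-16\right) \left(\left(2 \left(-4\right) + 2 \left(-4\right)\right) - 16\right)\right)^{2} = \left(24 + 2 \left(-16\right) \left(\left(-8 - 8\right) - 16\right)\right)^{2} = \left(24 + 2 \left(-16\right) \left(-16 - 16\right)\right)^{2} = \left(24 + 2 \left(-16\right) \left(-32\right)\right)^{2} = \left(24 + 1024\right)^{2} = 1048^{2} = 1098304$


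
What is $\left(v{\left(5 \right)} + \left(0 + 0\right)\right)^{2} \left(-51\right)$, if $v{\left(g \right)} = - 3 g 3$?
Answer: $-103275$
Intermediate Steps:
$v{\left(g \right)} = - 9 g$
$\left(v{\left(5 \right)} + \left(0 + 0\right)\right)^{2} \left(-51\right) = \left(\left(-9\right) 5 + \left(0 + 0\right)\right)^{2} \left(-51\right) = \left(-45 + 0\right)^{2} \left(-51\right) = \left(-45\right)^{2} \left(-51\right) = 2025 \left(-51\right) = -103275$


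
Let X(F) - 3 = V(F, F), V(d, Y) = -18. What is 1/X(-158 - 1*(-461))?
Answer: -1/15 ≈ -0.066667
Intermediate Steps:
X(F) = -15 (X(F) = 3 - 18 = -15)
1/X(-158 - 1*(-461)) = 1/(-15) = -1/15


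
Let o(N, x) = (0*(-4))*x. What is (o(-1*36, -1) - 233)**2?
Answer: 54289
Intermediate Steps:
o(N, x) = 0 (o(N, x) = 0*x = 0)
(o(-1*36, -1) - 233)**2 = (0 - 233)**2 = (-233)**2 = 54289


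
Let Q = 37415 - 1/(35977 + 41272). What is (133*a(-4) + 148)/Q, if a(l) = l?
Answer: -4943936/481711889 ≈ -0.010263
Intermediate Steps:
Q = 2890271334/77249 (Q = 37415 - 1/77249 = 2890271334/77249 ≈ 37415.)
(133*a(-4) + 148)/Q = (133*(-4) + 148)/(2890271334/77249) = (-532 + 148)*(77249/2890271334) = -384*77249/2890271334 = -4943936/481711889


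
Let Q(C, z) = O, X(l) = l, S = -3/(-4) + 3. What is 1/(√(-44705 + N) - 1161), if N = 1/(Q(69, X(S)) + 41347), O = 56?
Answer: -48068883/57658894277 - I*√76633686882942/57658894277 ≈ -0.00083368 - 0.00015183*I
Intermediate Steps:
S = 15/4 (S = -3*(-¼) + 3 = ¾ + 3 = 15/4 ≈ 3.7500)
Q(C, z) = 56
N = 1/41403 (N = 1/(56 + 41347) = 1/41403 ≈ 2.4153e-5)
1/(√(-44705 + N) - 1161) = 1/(√(-44705 + 1/41403) - 1161) = 1/(√(-1850921114/41403) - 1161) = 1/(I*√76633686882942/41403 - 1161) = 1/(-1161 + I*√76633686882942/41403)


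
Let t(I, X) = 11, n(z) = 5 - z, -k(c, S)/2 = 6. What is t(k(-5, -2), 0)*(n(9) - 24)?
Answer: -308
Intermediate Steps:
k(c, S) = -12 (k(c, S) = -2*6 = -12)
t(k(-5, -2), 0)*(n(9) - 24) = 11*((5 - 1*9) - 24) = 11*((5 - 9) - 24) = 11*(-4 - 24) = 11*(-28) = -308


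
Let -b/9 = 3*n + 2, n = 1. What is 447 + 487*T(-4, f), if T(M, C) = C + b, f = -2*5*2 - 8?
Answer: -35104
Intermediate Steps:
f = -28 (f = -10*2 - 8 = -20 - 8 = -28)
b = -45 (b = -9*(3*1 + 2) = -9*(3 + 2) = -9*5 = -45)
T(M, C) = -45 + C (T(M, C) = C - 45 = -45 + C)
447 + 487*T(-4, f) = 447 + 487*(-45 - 28) = 447 + 487*(-73) = 447 - 35551 = -35104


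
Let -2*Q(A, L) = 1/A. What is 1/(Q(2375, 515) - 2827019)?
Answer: -4750/13428340251 ≈ -3.5373e-7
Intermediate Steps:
Q(A, L) = -1/(2*A)
1/(Q(2375, 515) - 2827019) = 1/(-1/2/2375 - 2827019) = 1/(-1/2*1/2375 - 2827019) = 1/(-1/4750 - 2827019) = 1/(-13428340251/4750) = -4750/13428340251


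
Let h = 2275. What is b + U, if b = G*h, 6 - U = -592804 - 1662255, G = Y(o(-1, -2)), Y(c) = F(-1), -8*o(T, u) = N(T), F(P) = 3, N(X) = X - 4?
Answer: 2261890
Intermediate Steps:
N(X) = -4 + X
o(T, u) = 1/2 - T/8 (o(T, u) = -(-4 + T)/8 = 1/2 - T/8)
Y(c) = 3
G = 3
U = 2255065 (U = 6 - (-592804 - 1662255) = 6 - 1*(-2255059) = 6 + 2255059 = 2255065)
b = 6825 (b = 3*2275 = 6825)
b + U = 6825 + 2255065 = 2261890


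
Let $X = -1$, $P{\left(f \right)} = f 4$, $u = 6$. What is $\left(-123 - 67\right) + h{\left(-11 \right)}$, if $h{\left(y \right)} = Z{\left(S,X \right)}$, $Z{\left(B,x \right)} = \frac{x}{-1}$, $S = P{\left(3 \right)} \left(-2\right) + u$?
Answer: $-189$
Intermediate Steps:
$P{\left(f \right)} = 4 f$
$S = -18$ ($S = 4 \cdot 3 \left(-2\right) + 6 = 12 \left(-2\right) + 6 = -24 + 6 = -18$)
$Z{\left(B,x \right)} = - x$ ($Z{\left(B,x \right)} = x \left(-1\right) = - x$)
$h{\left(y \right)} = 1$ ($h{\left(y \right)} = \left(-1\right) \left(-1\right) = 1$)
$\left(-123 - 67\right) + h{\left(-11 \right)} = \left(-123 - 67\right) + 1 = -190 + 1 = -189$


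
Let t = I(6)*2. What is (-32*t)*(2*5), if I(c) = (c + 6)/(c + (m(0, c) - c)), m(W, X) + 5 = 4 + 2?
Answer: -7680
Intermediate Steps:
m(W, X) = 1 (m(W, X) = -5 + (4 + 2) = -5 + 6 = 1)
I(c) = 6 + c (I(c) = (c + 6)/(c + (1 - c)) = (6 + c)/1 = (6 + c)*1 = 6 + c)
t = 24 (t = (6 + 6)*2 = 12*2 = 24)
(-32*t)*(2*5) = (-32*24)*(2*5) = -768*10 = -7680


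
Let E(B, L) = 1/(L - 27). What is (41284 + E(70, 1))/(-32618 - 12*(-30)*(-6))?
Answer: -1073383/904228 ≈ -1.1871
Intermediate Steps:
E(B, L) = 1/(-27 + L)
(41284 + E(70, 1))/(-32618 - 12*(-30)*(-6)) = (41284 + 1/(-27 + 1))/(-32618 - 12*(-30)*(-6)) = (41284 + 1/(-26))/(-32618 + 360*(-6)) = (41284 - 1/26)/(-32618 - 2160) = (1073383/26)/(-34778) = (1073383/26)*(-1/34778) = -1073383/904228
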